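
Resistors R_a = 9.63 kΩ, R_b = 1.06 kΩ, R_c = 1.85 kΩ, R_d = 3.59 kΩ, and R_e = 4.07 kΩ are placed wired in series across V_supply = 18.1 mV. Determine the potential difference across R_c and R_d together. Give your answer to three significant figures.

V ≈ 4.87 mV

ΣR = 9.63 + 1.06 + 1.85 + 3.59 + 4.07 = 20.20 kΩ.
R_{R_c..R_d} = 1.85 + 3.59 = 5.440 kΩ.
V = V_supply · R/ΣR = 18.1 × 0.2693 = 4.874 mV.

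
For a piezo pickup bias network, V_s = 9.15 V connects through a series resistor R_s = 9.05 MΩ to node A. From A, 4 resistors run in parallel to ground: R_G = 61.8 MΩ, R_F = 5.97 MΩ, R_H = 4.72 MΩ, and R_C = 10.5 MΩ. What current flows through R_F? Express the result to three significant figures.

Combine the parallel branches: R_p = (1/61.8 + 1/5.97 + 1/4.72 + 1/10.5)⁻¹ = 2.038 MΩ.
Node voltage V_A = V_s · R_p/(R_s + R_p) = 9.15 × 0.1838 = 1.681 V.
I(R_F) = V_A / R_F = 1.681/5.97 = 0.2817 µA.
(Equivalently: I_total = 0.8253 µA, then current-divider fraction G_k/ΣG = 0.3413.)

I ≈ 0.282 µA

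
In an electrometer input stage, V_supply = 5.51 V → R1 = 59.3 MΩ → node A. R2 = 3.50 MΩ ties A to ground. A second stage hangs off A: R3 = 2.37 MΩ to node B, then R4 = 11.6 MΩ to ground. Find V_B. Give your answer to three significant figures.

The second stage (R3 + R4 = 13.97 MΩ) loads node A in parallel with R2.
Effective lower resistance at A: R2 ‖ 13.97 = 2.799 MΩ.
So V_A = 5.51 × 0.04507 = 0.2483 V.
Stage 2 is unloaded, so V_B = V_A · R4/(R3+R4) = 0.2483 × 11.6/13.97 = 0.2062 V.

V_B ≈ 0.206 V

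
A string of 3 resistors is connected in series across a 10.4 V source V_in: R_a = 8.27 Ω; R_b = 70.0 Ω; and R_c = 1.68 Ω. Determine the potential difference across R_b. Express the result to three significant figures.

Series total: ΣR = 8.27 + 70.0 + 1.68 = 79.95 Ω.
By the voltage-divider rule, V = 10.4 × 70.00/79.95 = 9.106 V.

V ≈ 9.11 V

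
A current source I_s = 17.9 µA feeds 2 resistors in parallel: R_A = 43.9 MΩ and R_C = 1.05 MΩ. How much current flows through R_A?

Two-branch current divider: I_k = I_s · R_other/(R_1 + R_2).
I(R_A) = 17.9 × 1.05/(43.9 + 1.05) = 17.9 × 0.02336 = 0.4181 µA.

I ≈ 0.418 µA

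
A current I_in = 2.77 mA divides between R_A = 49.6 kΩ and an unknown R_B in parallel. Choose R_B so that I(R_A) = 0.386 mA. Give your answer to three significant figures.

Two-branch current divider: I_A = I_in · R_B/(R_A + R_B).
With f = 0.1394, R_B = R_A · f/(1−f) = 49.6 × 0.1619 = 8.031 kΩ.

R_B ≈ 8.03 kΩ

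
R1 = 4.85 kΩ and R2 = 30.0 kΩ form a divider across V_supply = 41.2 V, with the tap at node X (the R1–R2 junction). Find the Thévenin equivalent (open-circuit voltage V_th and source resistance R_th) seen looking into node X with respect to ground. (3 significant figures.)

V_th is the unloaded tap voltage: V_supply · R2/(R1+R2) = 41.2 × 0.8608 = 35.47 V.
Looking into X with the source shorted: R_th = R1·R2/(R1+R2) = 4.850 × 30.0/34.85 = 4.175 kΩ.

V_th ≈ 35.5 V, R_th ≈ 4.18 kΩ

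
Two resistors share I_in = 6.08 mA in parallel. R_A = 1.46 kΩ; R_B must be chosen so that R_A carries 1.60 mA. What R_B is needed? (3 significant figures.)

R_B ≈ 0.521 kΩ

The fraction through R_A equals R_B/(R_A+R_B).
With f = 0.2632, R_B = R_A · f/(1−f) = 1.46 × 0.3571 = 0.5214 kΩ.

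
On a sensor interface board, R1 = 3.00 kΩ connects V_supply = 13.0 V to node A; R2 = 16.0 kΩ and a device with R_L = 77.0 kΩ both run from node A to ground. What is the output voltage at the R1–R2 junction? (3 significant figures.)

First combine the lower leg with the load: R2 ‖ R_L = 13.25 kΩ.
Voltage divider with the loaded lower leg: V_out = 13.0 × 13.25/(3.00 + 13.25) = 13.0 × 0.8154 = 10.60 V.
(Unloaded it would be 10.9 V; the load pulls it down.)

V_out ≈ 10.6 V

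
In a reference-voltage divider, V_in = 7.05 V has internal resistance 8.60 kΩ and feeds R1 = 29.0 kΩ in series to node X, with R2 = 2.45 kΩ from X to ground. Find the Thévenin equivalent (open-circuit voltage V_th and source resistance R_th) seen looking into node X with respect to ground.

V_th ≈ 0.431 V, R_th ≈ 2.30 kΩ

R1' = 8.60 + 29.0 = 37.60 kΩ (source resistance + R1).
V_th is the unloaded tap voltage: V_in · R2/(R1'+R2) = 7.05 × 0.06117 = 0.4313 V.
With V_in suppressed (replaced by a short), R_th = R1' ‖ R2 = (37.60 × 2.45)/(37.60 + 2.45) = 2.300 kΩ.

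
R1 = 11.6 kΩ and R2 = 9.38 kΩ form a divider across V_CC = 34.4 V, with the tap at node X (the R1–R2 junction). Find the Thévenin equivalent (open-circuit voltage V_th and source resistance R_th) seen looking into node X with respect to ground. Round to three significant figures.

V_th ≈ 15.4 V, R_th ≈ 5.19 kΩ

V_th is the unloaded tap voltage: V_CC · R2/(R1+R2) = 34.4 × 0.4471 = 15.38 V.
Looking into X with the source shorted: R_th = R1·R2/(R1+R2) = 11.60 × 9.38/20.98 = 5.186 kΩ.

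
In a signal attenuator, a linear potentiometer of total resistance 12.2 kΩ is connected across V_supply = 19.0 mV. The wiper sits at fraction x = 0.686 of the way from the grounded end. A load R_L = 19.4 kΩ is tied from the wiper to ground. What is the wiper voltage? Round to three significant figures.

Lower segment x·R_p = 8.369 kΩ; upper segment (1−x)·R_p = 3.831 kΩ.
(x·R_p) ‖ R_L = 5.847 kΩ.
Then V_out = V_supply · 5.847/(3.831 + 5.847) = 11.48 mV.

V_out ≈ 11.5 mV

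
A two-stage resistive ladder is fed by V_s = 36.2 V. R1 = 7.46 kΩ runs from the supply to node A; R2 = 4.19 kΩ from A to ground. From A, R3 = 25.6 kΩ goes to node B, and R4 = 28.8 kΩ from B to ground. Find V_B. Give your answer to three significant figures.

V_B ≈ 6.57 V

Looking into the second stage from A: R3 + R4 = 54.40 kΩ appears in parallel with R2.
R2 ‖ (R3+R4) = 3.890 kΩ.
V_A = 36.2 × 3.890/(7.46 + 3.890) = 12.41 V.
Then the unloaded second divider: V_B = V_A × R4/(R3+R4) = 12.41 × 0.5294 = 6.569 V.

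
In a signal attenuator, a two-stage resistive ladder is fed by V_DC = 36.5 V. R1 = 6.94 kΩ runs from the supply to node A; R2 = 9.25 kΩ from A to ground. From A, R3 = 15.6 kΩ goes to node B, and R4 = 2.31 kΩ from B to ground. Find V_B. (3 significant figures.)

V_B ≈ 2.20 V

Node A sees R2 in parallel with the series input of stage 2, R3 + R4 = 17.91 kΩ.
Effective lower resistance at A: R2 ‖ 17.91 = 6.100 kΩ.
V_A = 36.5 × 6.100/(6.94 + 6.100) = 17.07 V.
V_B = V_A × 0.1290 = 2.202 V.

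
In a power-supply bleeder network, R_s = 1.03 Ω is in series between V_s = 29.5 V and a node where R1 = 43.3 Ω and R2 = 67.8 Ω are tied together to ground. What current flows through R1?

Equivalent of the parallel group: R_p = 26.42 Ω.
Node voltage V_A = V_s · R_p/(R_s + R_p) = 29.5 × 0.9625 = 28.39 V.
Branch current I = V_A/R1 = 28.39/43.3 = 0.6557 A.

I ≈ 0.656 A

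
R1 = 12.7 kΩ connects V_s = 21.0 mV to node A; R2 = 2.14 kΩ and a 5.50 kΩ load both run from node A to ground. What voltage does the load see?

V_out ≈ 2.27 mV

The load sits in parallel with R2, giving an effective lower resistance R2' = R2·R_L/(R2+R_L) = 1.541 kΩ.
Then V_out = V_s · R2'/(R1 + R2') = 21.0 × 1.541/14.24 = 2.272 mV.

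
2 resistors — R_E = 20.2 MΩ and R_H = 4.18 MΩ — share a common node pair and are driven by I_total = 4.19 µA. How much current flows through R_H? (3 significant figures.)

I ≈ 3.47 µA

With just two branches, the current splits inversely with resistance.
So I = 4.19 × 20.2/24.38 = 3.472 µA.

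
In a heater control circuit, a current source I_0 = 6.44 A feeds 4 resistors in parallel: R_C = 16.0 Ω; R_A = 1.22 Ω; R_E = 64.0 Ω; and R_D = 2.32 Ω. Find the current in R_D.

ΣG = 1/16.0 + 1/1.22 + 1/64.0 + 1/2.32 = 1.329.
By the current-divider rule, I = I_0 · G_k/ΣG = 6.44 × 0.3244 = 2.089 A.

I ≈ 2.09 A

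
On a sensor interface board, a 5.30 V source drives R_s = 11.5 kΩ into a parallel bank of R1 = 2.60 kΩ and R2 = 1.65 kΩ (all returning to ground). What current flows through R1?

Equivalent of the parallel group: R_p = 1.009 kΩ.
V_A by voltage divider: V_A = 5.30 × 1.009/(11.5 + 1.009) = 0.4277 V.
Branch current I = V_A/R1 = 0.4277/2.60 = 0.1645 mA.
(Equivalently: I_total = 0.4237 mA, then current-divider fraction G_k/ΣG = 0.3882.)

I ≈ 0.164 mA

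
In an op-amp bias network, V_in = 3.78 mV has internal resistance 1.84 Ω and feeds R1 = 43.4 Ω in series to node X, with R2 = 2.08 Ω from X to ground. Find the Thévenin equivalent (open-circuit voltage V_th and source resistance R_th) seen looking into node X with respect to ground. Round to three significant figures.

R1' = 1.84 + 43.4 = 45.24 Ω (source resistance + R1).
Open-circuit (no load on X): V_th = V_in · R2/(R1' + R2) = 3.78 × 2.08/(45.24 + 2.08) = 0.1662 mV.
Zeroing V_in shorts the top of R1' to ground, so R_th = R1' ‖ R2 = 1.989 Ω.

V_th ≈ 0.166 mV, R_th ≈ 1.99 Ω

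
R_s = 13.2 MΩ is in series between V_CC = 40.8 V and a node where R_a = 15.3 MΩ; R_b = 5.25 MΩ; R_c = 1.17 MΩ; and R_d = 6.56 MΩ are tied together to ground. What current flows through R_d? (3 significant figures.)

Parallel bank: R_p = 1/(1/15.3 + 1/5.25 + 1/1.17 + 1/6.56) = 0.7918 MΩ.
V_A by voltage divider: V_A = 40.8 × 0.7918/(13.2 + 0.7918) = 2.309 V.
I(R_d) = V_A / R_d = 2.309/6.56 = 0.3520 µA.

I ≈ 0.352 µA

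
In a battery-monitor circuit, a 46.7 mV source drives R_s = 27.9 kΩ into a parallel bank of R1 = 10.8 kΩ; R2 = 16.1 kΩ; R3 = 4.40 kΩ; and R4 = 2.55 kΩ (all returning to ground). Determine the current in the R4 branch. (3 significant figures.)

Combine the parallel branches: R_p = (1/10.8 + 1/16.1 + 1/4.40 + 1/2.55)⁻¹ = 1.292 kΩ.
V_A by voltage divider: V_A = 46.7 × 1.292/(27.9 + 1.292) = 2.067 mV.
Branch current I = V_A/R4 = 2.067/2.55 = 0.8104 µA.
(Equivalently: I_total = 1.600 µA, then current-divider fraction G_k/ΣG = 0.5066.)

I ≈ 0.810 µA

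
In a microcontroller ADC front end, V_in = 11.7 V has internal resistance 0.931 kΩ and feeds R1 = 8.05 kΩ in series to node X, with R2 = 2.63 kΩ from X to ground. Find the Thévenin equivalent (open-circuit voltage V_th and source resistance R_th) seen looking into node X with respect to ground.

R1' = 0.931 + 8.05 = 8.981 kΩ (source resistance + R1).
V_th is the unloaded tap voltage: V_in · R2/(R1'+R2) = 11.7 × 0.2265 = 2.650 V.
Looking into X with the source shorted: R_th = R1'·R2/(R1'+R2) = 8.981 × 2.63/11.61 = 2.034 kΩ.

V_th ≈ 2.65 V, R_th ≈ 2.03 kΩ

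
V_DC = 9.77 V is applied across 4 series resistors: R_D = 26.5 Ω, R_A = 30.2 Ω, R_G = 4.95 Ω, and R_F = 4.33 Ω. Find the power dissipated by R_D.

P ≈ 0.581 W

The common current is I = 9.77/65.98 = 0.1481 A.
P(R_D) = I²·R_D = (0.1481)² × 26.5 = 0.5810 W.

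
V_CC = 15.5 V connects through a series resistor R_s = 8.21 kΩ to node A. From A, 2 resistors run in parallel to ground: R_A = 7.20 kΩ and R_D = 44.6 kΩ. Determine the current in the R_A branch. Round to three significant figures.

I ≈ 0.926 mA

Combine the parallel branches: R_p = (1/7.20 + 1/44.6)⁻¹ = 6.199 kΩ.
V_A = 15.5 × 6.199/14.41 = 6.669 V.
I(R_A) = V_A / R_A = 6.669/7.20 = 0.9262 mA.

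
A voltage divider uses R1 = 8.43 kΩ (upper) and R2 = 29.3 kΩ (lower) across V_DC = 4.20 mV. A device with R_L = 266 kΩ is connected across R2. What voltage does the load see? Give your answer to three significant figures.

V_out ≈ 3.18 mV

R2 ‖ R_L = (29.3 × 266)/(29.3 + 266) = 26.39 kΩ.
Now apply the divider: V_out = 4.20 × 0.7579 = 3.183 mV.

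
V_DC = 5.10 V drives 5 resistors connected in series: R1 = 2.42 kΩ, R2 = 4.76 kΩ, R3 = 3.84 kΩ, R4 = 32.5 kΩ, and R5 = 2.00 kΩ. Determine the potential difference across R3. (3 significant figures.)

V ≈ 0.430 V

ΣR = 2.42 + 4.76 + 3.84 + 32.5 + 2.00 = 45.52 kΩ.
By the voltage-divider rule, V = 5.10 × 3.840/45.52 = 0.4302 V.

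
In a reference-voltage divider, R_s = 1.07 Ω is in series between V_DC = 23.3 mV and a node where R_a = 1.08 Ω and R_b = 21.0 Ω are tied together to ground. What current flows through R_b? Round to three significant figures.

I ≈ 0.543 mA

Combine the parallel branches: R_p = (1/1.08 + 1/21.0)⁻¹ = 1.027 Ω.
V_A = 23.3 × 1.027/2.097 = 11.41 mV.
Branch current I = V_A/R_b = 11.41/21.0 = 0.5434 mA.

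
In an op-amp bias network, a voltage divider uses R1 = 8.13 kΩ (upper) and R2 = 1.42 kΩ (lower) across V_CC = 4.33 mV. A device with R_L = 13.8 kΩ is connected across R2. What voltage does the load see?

First combine the lower leg with the load: R2 ‖ R_L = 1.288 kΩ.
Now apply the divider: V_out = 4.33 × 0.1367 = 0.5920 mV.

V_out ≈ 0.592 mV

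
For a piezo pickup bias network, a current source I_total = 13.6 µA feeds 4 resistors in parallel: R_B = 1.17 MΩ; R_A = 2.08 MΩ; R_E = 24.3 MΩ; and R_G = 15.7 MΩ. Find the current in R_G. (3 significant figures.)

I ≈ 0.601 µA

Total conductance ΣG = 1/1.17 + 1/2.08 + 1/24.3 + 1/15.7 = 1.440 (units of 1/MΩ).
By the current-divider rule, I = I_total · G_k/ΣG = 13.6 × 0.04422 = 0.6014 µA.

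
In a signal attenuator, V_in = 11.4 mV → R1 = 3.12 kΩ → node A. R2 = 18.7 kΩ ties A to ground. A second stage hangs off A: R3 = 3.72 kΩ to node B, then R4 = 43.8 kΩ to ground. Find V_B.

V_B ≈ 8.53 mV

Looking into the second stage from A: R3 + R4 = 47.52 kΩ appears in parallel with R2.
R2 ‖ (R3+R4) = 13.42 kΩ.
First divider: V_A = V_in · 13.42/(3.12 + 13.42) = 9.249 mV.
Then the unloaded second divider: V_B = V_A × R4/(R3+R4) = 9.249 × 0.9217 = 8.525 mV.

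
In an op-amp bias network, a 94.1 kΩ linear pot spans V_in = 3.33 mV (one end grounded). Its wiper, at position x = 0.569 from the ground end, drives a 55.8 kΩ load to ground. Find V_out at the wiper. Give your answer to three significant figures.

Split the track: R_lower = x·R_p = 53.54 kΩ, R_upper = (1−x)·R_p = 40.56 kΩ.
R_L loads the lower segment: effective lower R = 27.32 kΩ.
Loaded-divider output: V_out = 3.33 × 0.4025 = 1.340 mV.

V_out ≈ 1.34 mV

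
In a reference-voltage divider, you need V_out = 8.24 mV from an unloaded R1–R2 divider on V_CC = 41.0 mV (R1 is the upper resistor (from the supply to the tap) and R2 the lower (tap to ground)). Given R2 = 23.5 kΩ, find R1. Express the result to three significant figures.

Required fraction k = V_out/V_CC = 0.2010.
So R1 = R2 · (V_CC/V_out − 1) = 23.5 × (41.0/8.24 − 1) = 23.5 × 3.976 = 93.43 kΩ.

R1 ≈ 93.4 kΩ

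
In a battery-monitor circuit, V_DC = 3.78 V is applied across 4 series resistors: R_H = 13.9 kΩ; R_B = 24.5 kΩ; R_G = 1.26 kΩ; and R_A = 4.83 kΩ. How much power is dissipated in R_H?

The common current is I = 3.78/44.49 = 0.08496 mA.
V(R_H) = I·R = 1.181 V; P = V·I = 1.181 × 0.08496 = 0.1003 mW.

P ≈ 0.100 mW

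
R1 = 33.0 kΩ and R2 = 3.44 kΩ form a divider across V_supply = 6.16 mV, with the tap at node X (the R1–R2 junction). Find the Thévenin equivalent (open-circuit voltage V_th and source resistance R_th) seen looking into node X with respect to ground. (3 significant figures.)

V_th is the unloaded tap voltage: V_supply · R2/(R1+R2) = 6.16 × 0.09440 = 0.5815 mV.
With V_supply suppressed (replaced by a short), R_th = R1 ‖ R2 = (33.00 × 3.44)/(33.00 + 3.44) = 3.115 kΩ.

V_th ≈ 0.582 mV, R_th ≈ 3.12 kΩ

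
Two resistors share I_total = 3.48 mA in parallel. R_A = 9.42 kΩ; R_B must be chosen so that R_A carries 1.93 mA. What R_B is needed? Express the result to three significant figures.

The fraction through R_A equals R_B/(R_A+R_B).
1.93/3.48 = R_B/(R_A + R_B) → R_B = R_A · (0.5546)/(1 − 0.5546) = 9.42 × 1.245 = 11.73 kΩ.

R_B ≈ 11.7 kΩ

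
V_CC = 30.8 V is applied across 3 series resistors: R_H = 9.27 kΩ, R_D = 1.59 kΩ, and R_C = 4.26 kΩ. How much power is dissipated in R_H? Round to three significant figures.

P ≈ 38.5 mW

Series current I = V_CC/ΣR = 30.8/15.12 = 2.037 mA.
P = I²R = 4.150 × 9.27 = 38.47 mW.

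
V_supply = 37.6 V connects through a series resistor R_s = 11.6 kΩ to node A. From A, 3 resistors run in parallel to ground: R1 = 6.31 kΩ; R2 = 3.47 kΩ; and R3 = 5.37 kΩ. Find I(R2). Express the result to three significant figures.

Equivalent of the parallel group: R_p = 1.580 kΩ.
V_A = 37.6 × 1.580/13.18 = 4.508 V.
I(R2) = V_A / R2 = 4.508/3.47 = 1.299 mA.

I ≈ 1.30 mA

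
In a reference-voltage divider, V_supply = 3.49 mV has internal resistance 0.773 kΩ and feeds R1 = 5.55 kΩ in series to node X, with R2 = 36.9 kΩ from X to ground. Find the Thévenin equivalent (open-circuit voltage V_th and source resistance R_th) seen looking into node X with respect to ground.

V_th ≈ 2.98 mV, R_th ≈ 5.40 kΩ

R1' = 0.773 + 5.55 = 6.323 kΩ (source resistance + R1).
Open-circuit (no load on X): V_th = V_supply · R2/(R1' + R2) = 3.49 × 36.9/(6.323 + 36.9) = 2.979 mV.
With V_supply suppressed (replaced by a short), R_th = R1' ‖ R2 = (6.323 × 36.9)/(6.323 + 36.9) = 5.398 kΩ.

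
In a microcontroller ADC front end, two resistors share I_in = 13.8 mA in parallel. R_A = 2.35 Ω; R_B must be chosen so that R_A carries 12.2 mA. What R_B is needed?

The fraction through R_A equals R_B/(R_A+R_B).
12.2/13.8 = R_B/(R_A + R_B) → R_B = R_A · (0.8841)/(1 − 0.8841) = 2.35 × 7.625 = 17.92 Ω.

R_B ≈ 17.9 Ω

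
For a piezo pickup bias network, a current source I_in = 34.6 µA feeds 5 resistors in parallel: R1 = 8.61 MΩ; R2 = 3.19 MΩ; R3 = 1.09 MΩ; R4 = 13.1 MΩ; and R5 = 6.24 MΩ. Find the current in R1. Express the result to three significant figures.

Conductances: ΣG = 1/8.61 + 1/3.19 + 1/1.09 + 1/13.1 + 1/6.24 = 1.584 (1/MΩ).
Current divider: I(R1) = I_in · G_k/ΣG = 34.6 × (0.1161/1.584) = 34.6 × 0.07334 = 2.538 µA.

I ≈ 2.54 µA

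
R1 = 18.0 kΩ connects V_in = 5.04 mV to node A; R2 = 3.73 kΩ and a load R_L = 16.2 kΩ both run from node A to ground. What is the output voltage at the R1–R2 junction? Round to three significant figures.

First combine the lower leg with the load: R2 ‖ R_L = 3.032 kΩ.
Voltage divider with the loaded lower leg: V_out = 5.04 × 3.032/(18.0 + 3.032) = 5.04 × 0.1442 = 0.7266 mV.
(Unloaded it would be 0.865 mV; the load pulls it down.)

V_out ≈ 0.727 mV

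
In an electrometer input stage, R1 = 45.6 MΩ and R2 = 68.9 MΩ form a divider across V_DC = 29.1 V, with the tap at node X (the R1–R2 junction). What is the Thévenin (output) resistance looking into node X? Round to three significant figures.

R_th ≈ 27.4 MΩ

Zeroing V_DC shorts the top of R1 to ground, so R_th = R1 ‖ R2 = 27.44 MΩ.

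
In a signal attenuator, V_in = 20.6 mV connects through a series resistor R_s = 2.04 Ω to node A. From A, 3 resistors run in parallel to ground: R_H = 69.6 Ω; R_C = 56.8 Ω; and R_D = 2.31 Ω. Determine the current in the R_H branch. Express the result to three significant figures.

I ≈ 0.152 mA

Parallel bank: R_p = 1/(1/69.6 + 1/56.8 + 1/2.31) = 2.151 Ω.
Node voltage V_A = V_in · R_p/(R_s + R_p) = 20.6 × 0.5133 = 10.57 mV.
I(R_H) = V_A / R_H = 10.57/69.6 = 0.1519 mA.
(Equivalently: I_total = 4.915 mA, then current-divider fraction G_k/ΣG = 0.03091.)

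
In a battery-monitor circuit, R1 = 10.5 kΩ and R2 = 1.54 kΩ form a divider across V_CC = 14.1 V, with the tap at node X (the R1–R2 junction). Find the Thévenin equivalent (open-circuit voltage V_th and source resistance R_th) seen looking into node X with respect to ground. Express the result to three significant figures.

V_th ≈ 1.80 V, R_th ≈ 1.34 kΩ

With X open, the divider is unloaded: V_th = 14.1 × 1.54/12.04 = 1.803 V.
With V_CC suppressed (replaced by a short), R_th = R1 ‖ R2 = (10.50 × 1.54)/(10.50 + 1.54) = 1.343 kΩ.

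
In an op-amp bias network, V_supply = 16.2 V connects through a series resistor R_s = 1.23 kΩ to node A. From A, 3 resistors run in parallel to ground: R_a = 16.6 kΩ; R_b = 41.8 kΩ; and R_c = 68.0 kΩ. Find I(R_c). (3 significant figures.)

I ≈ 0.212 mA

Combine the parallel branches: R_p = (1/16.6 + 1/41.8 + 1/68.0)⁻¹ = 10.11 kΩ.
V_A = 16.2 × 10.11/11.34 = 14.44 V.
I(R_c) = V_A / R_c = 14.44/68.0 = 0.2124 mA.
(Check via current divider: I_total = 1.428 mA; share G_k/ΣG = 0.1487 → same result.)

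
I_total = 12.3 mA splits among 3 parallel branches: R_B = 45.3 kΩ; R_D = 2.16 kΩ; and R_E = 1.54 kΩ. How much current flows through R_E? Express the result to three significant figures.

I ≈ 7.04 mA

ΣG = 1/45.3 + 1/2.16 + 1/1.54 = 1.134.
Current divider: I(R_E) = I_total · G_k/ΣG = 12.3 × (0.6494/1.134) = 12.3 × 0.5724 = 7.041 mA.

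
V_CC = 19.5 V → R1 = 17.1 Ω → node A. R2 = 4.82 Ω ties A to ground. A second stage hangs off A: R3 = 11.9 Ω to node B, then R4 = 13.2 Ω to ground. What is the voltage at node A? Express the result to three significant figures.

V_A ≈ 3.73 V

Node A sees R2 in parallel with the series input of stage 2, R3 + R4 = 25.10 Ω.
Effective lower resistance at A: R2 ‖ 25.10 = 4.044 Ω.
V_A = 19.5 × 4.044/(17.1 + 4.044) = 3.729 V.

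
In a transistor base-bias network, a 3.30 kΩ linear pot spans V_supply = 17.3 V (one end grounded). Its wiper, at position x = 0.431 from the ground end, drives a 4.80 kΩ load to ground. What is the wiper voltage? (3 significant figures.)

V_out ≈ 6.38 V

Split the track: R_lower = x·R_p = 1.422 kΩ, R_upper = (1−x)·R_p = 1.878 kΩ.
(x·R_p) ‖ R_L = 1.097 kΩ.
V_out = 17.3 × 1.097/(1.878 + 1.097) = 6.381 V.
(Unloaded: V_out = x·V_supply = 7.46 V.)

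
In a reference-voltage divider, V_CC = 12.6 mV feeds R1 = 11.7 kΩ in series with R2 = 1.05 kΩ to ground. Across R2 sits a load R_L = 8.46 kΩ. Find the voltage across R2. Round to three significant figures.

The load sits in parallel with R2, giving an effective lower resistance R2' = R2·R_L/(R2+R_L) = 0.9341 kΩ.
Now apply the divider: V_out = 12.6 × 0.07393 = 0.9316 mV.
(Unloaded it would be 1.04 mV; the load pulls it down.)

V_out ≈ 0.932 mV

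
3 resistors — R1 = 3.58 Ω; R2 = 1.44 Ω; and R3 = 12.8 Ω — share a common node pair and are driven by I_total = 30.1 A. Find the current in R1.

ΣG = 1/3.58 + 1/1.44 + 1/12.8 = 1.052.
By the current-divider rule, I = I_total · G_k/ΣG = 30.1 × 0.2655 = 7.993 A.

I ≈ 7.99 A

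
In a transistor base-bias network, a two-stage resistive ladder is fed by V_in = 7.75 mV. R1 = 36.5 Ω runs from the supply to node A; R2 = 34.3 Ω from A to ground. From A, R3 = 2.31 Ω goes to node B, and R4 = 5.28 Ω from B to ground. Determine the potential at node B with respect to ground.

Looking into the second stage from A: R3 + R4 = 7.590 Ω appears in parallel with R2.
Effective lower resistance at A: R2 ‖ 7.590 = 6.215 Ω.
First divider: V_A = V_in · 6.215/(36.5 + 6.215) = 1.128 mV.
Then the unloaded second divider: V_B = V_A × R4/(R3+R4) = 1.128 × 0.6957 = 0.7844 mV.

V_B ≈ 0.784 mV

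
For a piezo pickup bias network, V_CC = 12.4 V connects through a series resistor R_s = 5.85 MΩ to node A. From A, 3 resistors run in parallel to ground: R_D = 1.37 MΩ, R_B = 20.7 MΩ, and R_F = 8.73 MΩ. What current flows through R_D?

I ≈ 1.45 µA

Equivalent of the parallel group: R_p = 1.120 MΩ.
V_A = 12.4 × 1.120/6.970 = 1.993 V.
I(R_D) = V_A / R_D = 1.993/1.37 = 1.455 µA.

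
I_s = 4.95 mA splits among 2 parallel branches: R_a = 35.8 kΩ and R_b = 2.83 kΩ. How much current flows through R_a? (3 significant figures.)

With just two branches, the current splits inversely with resistance.
So I = 4.95 × 2.83/38.63 = 0.3626 mA.

I ≈ 0.363 mA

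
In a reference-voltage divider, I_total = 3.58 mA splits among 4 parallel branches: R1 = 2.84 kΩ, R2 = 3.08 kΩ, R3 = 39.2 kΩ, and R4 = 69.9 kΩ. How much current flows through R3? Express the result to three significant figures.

I ≈ 0.127 mA

ΣG = 1/2.84 + 1/3.08 + 1/39.2 + 1/69.9 = 0.7166.
R3 takes the fraction G_k/ΣG = 0.02551/0.7166 = 0.03560, so I = 3.58 × 0.03560 = 0.1274 mA.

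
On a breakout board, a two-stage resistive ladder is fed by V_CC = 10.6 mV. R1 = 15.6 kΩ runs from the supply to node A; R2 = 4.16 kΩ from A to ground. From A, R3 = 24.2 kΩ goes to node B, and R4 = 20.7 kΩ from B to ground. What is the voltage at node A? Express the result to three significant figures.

V_A ≈ 2.08 mV

Looking into the second stage from A: R3 + R4 = 44.90 kΩ appears in parallel with R2.
R2 ‖ (R3+R4) = 3.807 kΩ.
V_A = 10.6 × 3.807/(15.6 + 3.807) = 2.079 mV.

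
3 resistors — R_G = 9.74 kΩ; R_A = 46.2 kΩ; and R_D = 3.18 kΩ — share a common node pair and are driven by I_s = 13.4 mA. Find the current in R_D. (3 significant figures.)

I ≈ 9.60 mA

ΣG = 1/9.74 + 1/46.2 + 1/3.18 = 0.4388.
By the current-divider rule, I = I_s · G_k/ΣG = 13.4 × 0.7167 = 9.604 mA.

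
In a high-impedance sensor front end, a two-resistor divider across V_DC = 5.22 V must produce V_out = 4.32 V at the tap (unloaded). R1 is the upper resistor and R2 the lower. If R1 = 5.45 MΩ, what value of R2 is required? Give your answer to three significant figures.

The divider ratio is R2/(R1+R2) = 4.32/5.22 = 0.8276.
Rearranging, R2 = R1·k/(1−k) = 5.45 × 4.800 = 26.16 MΩ.

R2 ≈ 26.2 MΩ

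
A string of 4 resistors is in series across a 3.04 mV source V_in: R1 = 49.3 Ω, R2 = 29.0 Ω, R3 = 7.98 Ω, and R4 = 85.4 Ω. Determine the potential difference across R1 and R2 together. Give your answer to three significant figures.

ΣR = 49.3 + 29.0 + 7.98 + 85.4 = 171.7 Ω.
R_{R1..R2} = 49.3 + 29.0 = 78.30 Ω.
Voltage divider: V = V_in · (78.30 / 171.7) = 3.04 × 0.4561 = 1.386 mV.

V ≈ 1.39 mV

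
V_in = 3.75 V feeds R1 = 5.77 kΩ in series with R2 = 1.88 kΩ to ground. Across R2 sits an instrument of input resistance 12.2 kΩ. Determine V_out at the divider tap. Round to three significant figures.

R2 ‖ R_L = (1.88 × 12.2)/(1.88 + 12.2) = 1.629 kΩ.
Voltage divider with the loaded lower leg: V_out = 3.75 × 1.629/(5.77 + 1.629) = 3.75 × 0.2202 = 0.8256 V.
(Unloaded it would be 0.922 V; the load pulls it down.)

V_out ≈ 0.826 V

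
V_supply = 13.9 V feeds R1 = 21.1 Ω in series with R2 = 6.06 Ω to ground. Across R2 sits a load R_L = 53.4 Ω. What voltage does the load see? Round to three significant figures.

V_out ≈ 2.85 V

First combine the lower leg with the load: R2 ‖ R_L = 5.442 Ω.
Then V_out = V_supply · R2'/(R1 + R2') = 13.9 × 5.442/26.54 = 2.850 V.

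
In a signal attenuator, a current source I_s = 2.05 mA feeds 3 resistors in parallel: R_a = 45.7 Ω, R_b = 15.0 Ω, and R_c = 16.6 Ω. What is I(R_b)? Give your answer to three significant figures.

I ≈ 0.919 mA

ΣG = 1/45.7 + 1/15.0 + 1/16.6 = 0.1488.
R_b takes the fraction G_k/ΣG = 0.06667/0.1488 = 0.4481, so I = 2.05 × 0.4481 = 0.9185 mA.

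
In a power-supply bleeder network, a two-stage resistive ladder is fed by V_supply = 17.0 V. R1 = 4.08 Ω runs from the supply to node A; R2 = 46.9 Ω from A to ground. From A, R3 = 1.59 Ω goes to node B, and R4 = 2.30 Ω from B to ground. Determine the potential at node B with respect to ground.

V_B ≈ 4.71 V

Node A sees R2 in parallel with the series input of stage 2, R3 + R4 = 3.890 Ω.
R2 ‖ (R3+R4) = 3.592 Ω.
First divider: V_A = V_supply · 3.592/(4.08 + 3.592) = 7.959 V.
V_B = V_A × 0.5913 = 4.706 V.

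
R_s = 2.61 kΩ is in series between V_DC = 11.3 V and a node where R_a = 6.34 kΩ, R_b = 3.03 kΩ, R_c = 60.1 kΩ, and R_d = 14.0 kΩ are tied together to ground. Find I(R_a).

Combine the parallel branches: R_p = (1/6.34 + 1/3.03 + 1/60.1 + 1/14.0)⁻¹ = 1.737 kΩ.
Node voltage V_A = V_DC · R_p/(R_s + R_p) = 11.3 × 0.3995 = 4.515 V.
Branch current I = V_A/R_a = 4.515/6.34 = 0.7121 mA.

I ≈ 0.712 mA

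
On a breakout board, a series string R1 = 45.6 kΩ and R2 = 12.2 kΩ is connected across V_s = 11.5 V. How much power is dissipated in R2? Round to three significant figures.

The common current is I = 11.5/57.80 = 0.1990 mA.
P(R2) = I²·R2 = (0.1990)² × 12.2 = 0.4829 mW.

P ≈ 0.483 mW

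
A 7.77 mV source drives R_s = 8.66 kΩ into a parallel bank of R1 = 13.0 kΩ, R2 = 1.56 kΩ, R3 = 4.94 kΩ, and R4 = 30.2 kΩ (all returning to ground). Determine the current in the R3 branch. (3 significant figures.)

I ≈ 0.170 µA

Combine the parallel branches: R_p = (1/13.0 + 1/1.56 + 1/4.94 + 1/30.2)⁻¹ = 1.049 kΩ.
Node voltage V_A = V_s · R_p/(R_s + R_p) = 7.77 × 0.1080 = 0.8393 mV.
I(R3) = V_A / R3 = 0.8393/4.94 = 0.1699 µA.
(Check via current divider: I_total = 0.8003 µA; share G_k/ΣG = 0.2123 → same result.)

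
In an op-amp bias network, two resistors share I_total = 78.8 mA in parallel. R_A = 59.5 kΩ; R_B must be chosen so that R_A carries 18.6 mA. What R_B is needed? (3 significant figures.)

In a two-way split, I_A/I_total = R_B/(R_A + R_B).
With f = 0.2360, R_B = R_A · f/(1−f) = 59.5 × 0.3090 = 18.38 kΩ.

R_B ≈ 18.4 kΩ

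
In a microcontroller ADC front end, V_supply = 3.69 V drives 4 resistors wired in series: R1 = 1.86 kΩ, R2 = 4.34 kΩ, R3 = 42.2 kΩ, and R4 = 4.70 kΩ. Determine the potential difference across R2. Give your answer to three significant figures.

Series total: ΣR = 1.86 + 4.34 + 42.2 + 4.70 = 53.10 kΩ.
Voltage divider: V = V_supply · (4.340 / 53.10) = 3.69 × 0.08173 = 0.3016 V.

V ≈ 0.302 V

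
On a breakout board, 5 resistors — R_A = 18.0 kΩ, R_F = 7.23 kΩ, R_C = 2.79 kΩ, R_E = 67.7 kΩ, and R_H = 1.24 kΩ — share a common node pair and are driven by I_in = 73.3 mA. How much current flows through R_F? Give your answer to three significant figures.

Conductances: ΣG = 1/18.0 + 1/7.23 + 1/2.79 + 1/67.7 + 1/1.24 = 1.374 (1/kΩ).
By the current-divider rule, I = I_in · G_k/ΣG = 73.3 × 0.1007 = 7.381 mA.

I ≈ 7.38 mA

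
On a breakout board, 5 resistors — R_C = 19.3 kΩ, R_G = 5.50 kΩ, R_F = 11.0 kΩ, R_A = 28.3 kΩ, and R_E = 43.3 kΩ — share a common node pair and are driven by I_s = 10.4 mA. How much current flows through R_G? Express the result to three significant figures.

ΣG = 1/19.3 + 1/5.50 + 1/11.0 + 1/28.3 + 1/43.3 = 0.3830.
R_G takes the fraction G_k/ΣG = 0.1818/0.3830 = 0.4748, so I = 10.4 × 0.4748 = 4.937 mA.

I ≈ 4.94 mA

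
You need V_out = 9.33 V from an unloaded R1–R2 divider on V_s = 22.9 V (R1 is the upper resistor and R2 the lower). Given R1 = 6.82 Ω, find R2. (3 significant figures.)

R2 ≈ 4.69 Ω

Required fraction k = V_out/V_s = 0.4074.
Rearranging, R2 = R1·k/(1−k) = 6.82 × 0.6875 = 4.689 Ω.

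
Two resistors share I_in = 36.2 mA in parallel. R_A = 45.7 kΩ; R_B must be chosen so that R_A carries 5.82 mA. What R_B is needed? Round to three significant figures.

R_B ≈ 8.75 kΩ

In a two-way split, I_A/I_in = R_B/(R_A + R_B).
5.82/36.2 = R_B/(R_A + R_B) → R_B = R_A · (0.1608)/(1 − 0.1608) = 45.7 × 0.1916 = 8.755 kΩ.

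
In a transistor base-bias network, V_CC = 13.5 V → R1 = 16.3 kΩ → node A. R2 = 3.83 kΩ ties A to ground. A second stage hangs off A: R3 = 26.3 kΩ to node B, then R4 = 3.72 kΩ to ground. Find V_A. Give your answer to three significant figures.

V_A ≈ 2.33 V

Node A sees R2 in parallel with the series input of stage 2, R3 + R4 = 30.02 kΩ.
Effective lower resistance at A: R2 ‖ 30.02 = 3.397 kΩ.
So V_A = 13.5 × 0.1724 = 2.328 V.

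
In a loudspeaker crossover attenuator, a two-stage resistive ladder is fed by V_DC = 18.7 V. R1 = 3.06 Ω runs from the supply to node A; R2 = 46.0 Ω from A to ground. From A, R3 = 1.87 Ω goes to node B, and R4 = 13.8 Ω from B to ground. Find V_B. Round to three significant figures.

Looking into the second stage from A: R3 + R4 = 15.67 Ω appears in parallel with R2.
Effective lower resistance at A: R2 ‖ 15.67 = 11.69 Ω.
V_A = 18.7 × 11.69/(3.06 + 11.69) = 14.82 V.
V_B = V_A × 0.8807 = 13.05 V.

V_B ≈ 13.1 V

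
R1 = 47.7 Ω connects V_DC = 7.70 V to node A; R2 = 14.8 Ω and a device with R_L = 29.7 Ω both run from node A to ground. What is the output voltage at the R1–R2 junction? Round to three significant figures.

V_out ≈ 1.32 V

R2 ‖ R_L = (14.8 × 29.7)/(14.8 + 29.7) = 9.878 Ω.
Then V_out = V_DC · R2'/(R1 + R2') = 7.70 × 9.878/57.58 = 1.321 V.
(Unloaded it would be 1.82 V; the load pulls it down.)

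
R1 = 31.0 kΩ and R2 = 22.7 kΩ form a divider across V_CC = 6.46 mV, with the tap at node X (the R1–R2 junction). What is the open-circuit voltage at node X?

With X open, the divider is unloaded: V_th = 6.46 × 22.7/53.70 = 2.731 mV.

V_th ≈ 2.73 mV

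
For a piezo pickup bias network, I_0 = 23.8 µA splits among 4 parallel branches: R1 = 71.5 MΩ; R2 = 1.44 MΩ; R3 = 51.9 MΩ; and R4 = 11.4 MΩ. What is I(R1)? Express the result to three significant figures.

Conductances: ΣG = 1/71.5 + 1/1.44 + 1/51.9 + 1/11.4 = 0.8154 (1/MΩ).
By the current-divider rule, I = I_0 · G_k/ΣG = 23.8 × 0.01715 = 0.4082 µA.

I ≈ 0.408 µA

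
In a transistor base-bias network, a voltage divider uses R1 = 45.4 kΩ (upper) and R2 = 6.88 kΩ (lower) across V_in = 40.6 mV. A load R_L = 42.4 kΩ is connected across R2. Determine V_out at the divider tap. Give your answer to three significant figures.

The load sits in parallel with R2, giving an effective lower resistance R2' = R2·R_L/(R2+R_L) = 5.919 kΩ.
Now apply the divider: V_out = 40.6 × 0.1153 = 4.683 mV.

V_out ≈ 4.68 mV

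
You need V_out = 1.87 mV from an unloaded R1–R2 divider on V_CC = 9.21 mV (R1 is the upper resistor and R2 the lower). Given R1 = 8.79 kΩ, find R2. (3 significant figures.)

The divider ratio is R2/(R1+R2) = 1.87/9.21 = 0.2030.
R2 = R1 · 0.2030/(1 − 0.2030) = 2.239 kΩ.

R2 ≈ 2.24 kΩ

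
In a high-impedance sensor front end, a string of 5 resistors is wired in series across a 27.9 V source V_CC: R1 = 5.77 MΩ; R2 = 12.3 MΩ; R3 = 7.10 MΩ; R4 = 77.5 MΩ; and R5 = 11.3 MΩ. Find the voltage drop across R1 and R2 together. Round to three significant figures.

Total series resistance ΣR = 5.77 + 12.3 + 7.10 + 77.5 + 11.3 = 114.0 MΩ.
R_{R1..R2} = 5.77 + 12.3 = 18.07 MΩ.
V = V_CC · R/ΣR = 27.9 × 0.1586 = 4.424 V.

V ≈ 4.42 V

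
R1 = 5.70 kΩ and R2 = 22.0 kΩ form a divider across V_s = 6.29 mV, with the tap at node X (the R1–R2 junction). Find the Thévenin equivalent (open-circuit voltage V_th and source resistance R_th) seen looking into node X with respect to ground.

V_th ≈ 5.00 mV, R_th ≈ 4.53 kΩ

V_th is the unloaded tap voltage: V_s · R2/(R1+R2) = 6.29 × 0.7942 = 4.996 mV.
With V_s suppressed (replaced by a short), R_th = R1 ‖ R2 = (5.700 × 22.0)/(5.700 + 22.0) = 4.527 kΩ.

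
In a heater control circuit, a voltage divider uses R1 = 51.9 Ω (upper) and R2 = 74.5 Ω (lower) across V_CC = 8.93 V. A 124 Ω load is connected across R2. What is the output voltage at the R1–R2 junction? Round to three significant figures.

V_out ≈ 4.22 V

First combine the lower leg with the load: R2 ‖ R_L = 46.54 Ω.
Then V_out = V_CC · R2'/(R1 + R2') = 8.93 × 46.54/98.44 = 4.222 V.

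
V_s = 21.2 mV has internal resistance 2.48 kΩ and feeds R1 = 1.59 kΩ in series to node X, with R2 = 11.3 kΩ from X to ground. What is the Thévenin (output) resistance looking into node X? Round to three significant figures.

R1' = 2.48 + 1.59 = 4.070 kΩ (source resistance + R1).
With V_s suppressed (replaced by a short), R_th = R1' ‖ R2 = (4.070 × 11.3)/(4.070 + 11.3) = 2.992 kΩ.

R_th ≈ 2.99 kΩ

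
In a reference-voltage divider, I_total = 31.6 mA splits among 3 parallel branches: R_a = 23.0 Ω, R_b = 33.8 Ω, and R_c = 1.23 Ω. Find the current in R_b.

Total conductance ΣG = 1/23.0 + 1/33.8 + 1/1.23 = 0.8861 (units of 1/Ω).
Current divider: I(R_b) = I_total · G_k/ΣG = 31.6 × (0.02959/0.8861) = 31.6 × 0.03339 = 1.055 mA.

I ≈ 1.06 mA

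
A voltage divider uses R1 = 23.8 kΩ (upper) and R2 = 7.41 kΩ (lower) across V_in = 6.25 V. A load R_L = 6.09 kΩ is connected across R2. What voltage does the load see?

V_out ≈ 0.770 V

The load sits in parallel with R2, giving an effective lower resistance R2' = R2·R_L/(R2+R_L) = 3.343 kΩ.
Then V_out = V_in · R2'/(R1 + R2') = 6.25 × 3.343/27.14 = 0.7697 V.
(Unloaded it would be 1.48 V; the load pulls it down.)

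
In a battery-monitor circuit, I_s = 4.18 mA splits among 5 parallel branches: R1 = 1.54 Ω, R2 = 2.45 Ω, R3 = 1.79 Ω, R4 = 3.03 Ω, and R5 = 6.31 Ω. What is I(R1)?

I ≈ 1.29 mA

Conductances: ΣG = 1/1.54 + 1/2.45 + 1/1.79 + 1/3.03 + 1/6.31 = 2.105 (1/Ω).
By the current-divider rule, I = I_s · G_k/ΣG = 4.18 × 0.3085 = 1.290 mA.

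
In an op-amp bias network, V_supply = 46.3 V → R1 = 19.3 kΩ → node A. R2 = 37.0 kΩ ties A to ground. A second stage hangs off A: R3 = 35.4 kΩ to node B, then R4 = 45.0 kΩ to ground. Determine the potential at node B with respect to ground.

V_B ≈ 14.7 V

Looking into the second stage from A: R3 + R4 = 80.40 kΩ appears in parallel with R2.
R2 ‖ (R3+R4) = 25.34 kΩ.
So V_A = 46.3 × 0.5676 = 26.28 V.
V_B = V_A × 0.5597 = 14.71 V.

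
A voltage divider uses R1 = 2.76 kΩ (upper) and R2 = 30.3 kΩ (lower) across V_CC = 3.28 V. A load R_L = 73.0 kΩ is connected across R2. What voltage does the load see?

R2 ‖ R_L = (30.3 × 73.0)/(30.3 + 73.0) = 21.41 kΩ.
Voltage divider with the loaded lower leg: V_out = 3.28 × 21.41/(2.76 + 21.41) = 3.28 × 0.8858 = 2.905 V.

V_out ≈ 2.91 V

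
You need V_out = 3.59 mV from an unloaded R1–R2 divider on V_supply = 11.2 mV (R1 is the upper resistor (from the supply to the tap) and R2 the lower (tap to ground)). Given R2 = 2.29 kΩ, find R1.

Required fraction k = V_out/V_supply = 0.3205.
Rearranging, R1 = R2·(1−k)/k = 2.29 × 2.120 = 4.854 kΩ.

R1 ≈ 4.85 kΩ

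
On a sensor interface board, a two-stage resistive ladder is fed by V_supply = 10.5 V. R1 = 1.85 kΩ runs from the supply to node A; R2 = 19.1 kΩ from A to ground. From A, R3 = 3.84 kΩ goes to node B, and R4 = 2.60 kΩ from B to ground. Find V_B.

V_B ≈ 3.06 V

The second stage (R3 + R4 = 6.440 kΩ) loads node A in parallel with R2.
R2 ‖ (R3+R4) = 4.816 kΩ.
V_A = 10.5 × 4.816/(1.85 + 4.816) = 7.586 V.
Then the unloaded second divider: V_B = V_A × R4/(R3+R4) = 7.586 × 0.4037 = 3.063 V.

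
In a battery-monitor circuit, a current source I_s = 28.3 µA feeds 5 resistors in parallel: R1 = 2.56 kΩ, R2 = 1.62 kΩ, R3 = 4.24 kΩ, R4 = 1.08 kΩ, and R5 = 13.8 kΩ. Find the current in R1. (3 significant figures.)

I ≈ 4.93 µA

Total conductance ΣG = 1/2.56 + 1/1.62 + 1/4.24 + 1/1.08 + 1/13.8 = 2.242 (units of 1/kΩ).
By the current-divider rule, I = I_s · G_k/ΣG = 28.3 × 0.1742 = 4.930 µA.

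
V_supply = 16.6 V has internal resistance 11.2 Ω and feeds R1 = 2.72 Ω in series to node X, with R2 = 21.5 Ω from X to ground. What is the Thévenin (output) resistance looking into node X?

R1' = 11.2 + 2.72 = 13.92 Ω (source resistance + R1).
Looking into X with the source shorted: R_th = R1'·R2/(R1'+R2) = 13.92 × 21.5/35.42 = 8.449 Ω.

R_th ≈ 8.45 Ω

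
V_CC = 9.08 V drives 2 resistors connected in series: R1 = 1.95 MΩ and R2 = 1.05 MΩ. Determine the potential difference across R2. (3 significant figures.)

V ≈ 3.18 V

Total series resistance ΣR = 1.95 + 1.05 = 3.000 MΩ.
Voltage divider: V = V_CC · (1.050 / 3.000) = 9.08 × 0.3500 = 3.178 V.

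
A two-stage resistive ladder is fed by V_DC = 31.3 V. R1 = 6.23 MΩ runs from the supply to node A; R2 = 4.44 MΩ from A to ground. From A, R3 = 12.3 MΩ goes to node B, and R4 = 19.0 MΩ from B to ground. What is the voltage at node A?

The second stage (R3 + R4 = 31.30 MΩ) loads node A in parallel with R2.
Effective lower resistance at A: R2 ‖ 31.30 = 3.888 MΩ.
So V_A = 31.3 × 0.3843 = 12.03 V.

V_A ≈ 12.0 V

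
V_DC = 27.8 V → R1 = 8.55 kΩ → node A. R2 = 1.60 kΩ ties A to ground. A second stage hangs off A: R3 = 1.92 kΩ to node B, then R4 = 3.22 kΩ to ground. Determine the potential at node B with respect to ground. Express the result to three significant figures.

V_B ≈ 2.17 V

Looking into the second stage from A: R3 + R4 = 5.140 kΩ appears in parallel with R2.
R2 ‖ (R3+R4) = 1.220 kΩ.
V_A = 27.8 × 1.220/(8.55 + 1.220) = 3.472 V.
Stage 2 is unloaded, so V_B = V_A · R4/(R3+R4) = 3.472 × 3.22/5.140 = 2.175 V.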